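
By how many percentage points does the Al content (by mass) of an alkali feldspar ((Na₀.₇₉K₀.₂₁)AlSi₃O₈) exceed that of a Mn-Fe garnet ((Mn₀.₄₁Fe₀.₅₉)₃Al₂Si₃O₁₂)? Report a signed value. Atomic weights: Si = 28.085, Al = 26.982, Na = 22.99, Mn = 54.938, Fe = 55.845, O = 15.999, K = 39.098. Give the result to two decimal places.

-0.71 percentage points

Al in (Na₀.₇₉K₀.₂₁)AlSi₃O₈: molar mass 265.602 g/mol; 1×26.982 = 26.982 g → 10.16 wt%.
Al in (Mn₀.₄₁Fe₀.₅₉)₃Al₂Si₃O₁₂: molar mass 496.626 g/mol; 2×26.982 = 53.964 g → 10.87 wt%.
Difference = 10.16 − 10.87 = -0.71 percentage points.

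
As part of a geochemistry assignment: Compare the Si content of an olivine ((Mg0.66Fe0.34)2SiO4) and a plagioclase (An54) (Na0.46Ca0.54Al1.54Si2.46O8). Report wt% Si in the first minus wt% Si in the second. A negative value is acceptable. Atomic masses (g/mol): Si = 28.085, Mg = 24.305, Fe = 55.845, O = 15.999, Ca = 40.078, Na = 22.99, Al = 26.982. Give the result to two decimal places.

M((Mg0.66Fe0.34)2SiO4) = 162.138 g/mol, so wt% Si = 28.085/162.138 × 100 = 17.32%.
M(Na0.46Ca0.54Al1.54Si2.46O8) = 270.851 g/mol, so wt% Si = 69.089/270.851 × 100 = 25.51%.
17.32 − 25.51 = -8.19 pp.

-8.19 percentage points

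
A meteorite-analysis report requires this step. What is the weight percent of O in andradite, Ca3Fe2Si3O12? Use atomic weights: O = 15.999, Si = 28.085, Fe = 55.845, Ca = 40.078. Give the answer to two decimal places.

37.78 wt%

Molar mass of Ca3Fe2Si3O12: 3·40.078 + 2·55.845 + 3·28.085 + 12·15.999 = 508.167 g/mol.
Mass of O per formula unit: 12 × 15.999 = 191.988 g.
Weight fraction O = 191.988 / 508.167 = 0.3778.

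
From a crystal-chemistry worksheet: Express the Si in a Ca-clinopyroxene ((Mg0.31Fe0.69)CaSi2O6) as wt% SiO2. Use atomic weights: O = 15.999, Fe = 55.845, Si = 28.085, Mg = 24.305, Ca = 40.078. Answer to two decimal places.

50.42 wt%

Molar mass of (Mg0.31Fe0.69)CaSi2O6 = 0.31×24.305 + 0.69×55.845 + 1×40.078 + 2×28.085 + 6×15.999 = 238.310 g/mol.
Each formula unit contains 2 Si, equivalent to 2/1 = 2.0000 mol SiO2.
M(SiO2) = 1×28.085 + 2×15.999 = 60.083 g/mol.
Mass of SiO2 per formula unit = 2.0000 × 60.083 = 120.166 g.
SiO2 wt% = 120.166 / 238.310 × 100 = 50.42%.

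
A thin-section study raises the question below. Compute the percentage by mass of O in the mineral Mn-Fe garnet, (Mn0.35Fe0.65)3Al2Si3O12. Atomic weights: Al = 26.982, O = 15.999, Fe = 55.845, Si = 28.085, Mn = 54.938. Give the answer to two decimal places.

Formula mass = 1.05×54.938 + 1.95×55.845 + 2×26.982 + 3×28.085 + 12×15.999 = 496.790 g/mol, of which 191.988 g is O.
So O makes up 191.988/496.790 = 0.3865 of the mass, i.e. 38.65%.

38.65 wt%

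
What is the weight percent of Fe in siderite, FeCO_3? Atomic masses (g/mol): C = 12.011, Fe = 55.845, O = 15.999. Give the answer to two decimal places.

48.20 weight percent

Molar mass of FeCO_3: 1*55.845 + 1*12.011 + 3*15.999 = 115.853 g/mol.
Mass of Fe per formula unit: 1 × 55.845 = 55.845 g.
Weight fraction Fe = 55.845 / 115.853 = 0.4820.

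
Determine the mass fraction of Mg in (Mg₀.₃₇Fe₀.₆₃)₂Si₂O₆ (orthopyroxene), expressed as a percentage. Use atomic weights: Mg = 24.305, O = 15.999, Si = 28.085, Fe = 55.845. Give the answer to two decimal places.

7.48 mass %

M((Mg₀.₃₇Fe₀.₆₃)₂Si₂O₆) = 240.514 g/mol.
Mg contributes 0.74 × 24.305 = 17.986 g per mole.
17.986/240.514 = 0.0748 → 7.48%.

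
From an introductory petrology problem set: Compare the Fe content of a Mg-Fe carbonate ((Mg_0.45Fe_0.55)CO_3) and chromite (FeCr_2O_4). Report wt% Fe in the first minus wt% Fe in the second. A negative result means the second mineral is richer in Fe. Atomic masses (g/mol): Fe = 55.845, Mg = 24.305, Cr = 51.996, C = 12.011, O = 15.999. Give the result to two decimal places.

M((Mg_0.45Fe_0.55)CO_3) = 101.660 g/mol, so wt% Fe = 30.715/101.660 × 100 = 30.21%.
M(FeCr_2O_4) = 223.833 g/mol, so wt% Fe = 55.845/223.833 × 100 = 24.95%.
30.21 − 24.95 = 5.26 pp.

5.26 percentage points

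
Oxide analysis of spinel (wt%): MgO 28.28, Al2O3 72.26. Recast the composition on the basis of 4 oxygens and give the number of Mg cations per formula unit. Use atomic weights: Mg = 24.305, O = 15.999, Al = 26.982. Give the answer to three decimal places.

MgO (M=40.304): mol = 0.70167; Mg = 0.70167, O = 0.70167.
Al2O3 (M=101.961): mol = 0.70870; Al = 1.41740, O = 2.12610.
ΣO = 2.82777; factor = 4/ΣO = 1.41454.
Mg apfu = 0.70167 × 1.41454 = 0.993.

0.993 Mg apfu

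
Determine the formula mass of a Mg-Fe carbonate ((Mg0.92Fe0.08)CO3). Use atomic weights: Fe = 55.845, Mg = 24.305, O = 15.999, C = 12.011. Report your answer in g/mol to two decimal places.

86.84 g/mol

Mg: 0.92 × 24.305 = 22.3606
Fe: 0.08 × 55.845 = 4.4676
C: 1 × 12.011 = 12.0110
O: 3 × 15.999 = 47.9970
Summing the contributions gives the formula mass.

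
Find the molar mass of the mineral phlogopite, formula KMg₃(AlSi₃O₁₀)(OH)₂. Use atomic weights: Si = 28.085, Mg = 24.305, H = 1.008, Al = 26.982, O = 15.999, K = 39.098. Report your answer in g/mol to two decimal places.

M = 1*39.098 + 3*24.305 + 1*26.982 + 3*28.085 + 12*15.999 + 2*1.008

417.25 g/mol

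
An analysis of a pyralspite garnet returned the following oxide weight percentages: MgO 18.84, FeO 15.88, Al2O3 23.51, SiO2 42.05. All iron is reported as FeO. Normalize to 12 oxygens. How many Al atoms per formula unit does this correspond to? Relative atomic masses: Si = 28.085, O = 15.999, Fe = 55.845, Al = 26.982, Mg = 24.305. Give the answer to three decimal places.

1.991 Al apfu

MgO: 18.84/40.304 = 0.46745 mol → 0.46745 mol Mg, 0.46745 mol O.
FeO: 15.88/71.844 = 0.22103 mol → 0.22103 mol Fe, 0.22103 mol O.
Al2O3: 23.51/101.961 = 0.23058 mol → 0.46116 mol Al, 0.69174 mol O.
SiO2: 42.05/60.083 = 0.69987 mol → 0.69987 mol Si, 1.39974 mol O.
Total oxygen = 2.77996 mol. Normalization factor = 12/2.77996 = 4.31661.
Al per 12 O = 0.46116 × 4.31661 = 1.991.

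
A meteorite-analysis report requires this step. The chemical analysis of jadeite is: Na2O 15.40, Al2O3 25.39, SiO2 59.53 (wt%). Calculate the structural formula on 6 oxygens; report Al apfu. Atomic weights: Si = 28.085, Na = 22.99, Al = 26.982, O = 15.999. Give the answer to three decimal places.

1.004 Al apfu

Na2O: 15.40/61.979 = 0.24847 mol → 0.49694 mol Na, 0.24847 mol O.
Al2O3: 25.39/101.961 = 0.24902 mol → 0.49804 mol Al, 0.74706 mol O.
SiO2: 59.53/60.083 = 0.99080 mol → 0.99080 mol Si, 1.98160 mol O.
Total oxygen = 2.97713 mol. Normalization factor = 6/2.97713 = 2.01536.
Al per 6 O = 0.49804 × 2.01536 = 1.004.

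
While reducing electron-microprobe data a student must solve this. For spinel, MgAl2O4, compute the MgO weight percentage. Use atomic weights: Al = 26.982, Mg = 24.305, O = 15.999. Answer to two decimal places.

28.33 wt%

M(MgAl2O4) = 142.265 g/mol; M(MgO) = 40.304 g/mol.
Moles MgO per formula unit = 1 Mg ÷ 1 = 1.0000.
MgO fraction = (1.0000 × 40.304) / 142.265 = 40.304/142.265 = 0.2833.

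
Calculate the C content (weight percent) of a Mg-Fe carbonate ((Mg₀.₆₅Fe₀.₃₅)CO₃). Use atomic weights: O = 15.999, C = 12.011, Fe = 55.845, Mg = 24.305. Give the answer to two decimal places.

Molar mass of (Mg₀.₆₅Fe₀.₃₅)CO₃: 0.65×24.305 + 0.35×55.845 + 1×12.011 + 3×15.999 = 95.352 g/mol.
Mass of C per formula unit: 1 × 12.011 = 12.011 g.
Weight fraction C = 12.011 / 95.352 = 0.1260.

12.60 weight percent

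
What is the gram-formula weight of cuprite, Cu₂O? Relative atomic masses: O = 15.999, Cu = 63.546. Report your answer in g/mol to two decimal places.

143.09 g/mol

M = 2(63.546) + 1(15.999)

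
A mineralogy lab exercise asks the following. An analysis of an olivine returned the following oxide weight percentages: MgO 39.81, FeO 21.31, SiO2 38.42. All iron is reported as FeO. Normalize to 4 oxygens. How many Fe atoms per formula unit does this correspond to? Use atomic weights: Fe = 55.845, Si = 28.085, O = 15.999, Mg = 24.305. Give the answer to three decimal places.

MgO: 39.81/40.304 = 0.98774 mol → 0.98774 mol Mg, 0.98774 mol O.
FeO: 21.31/71.844 = 0.29661 mol → 0.29661 mol Fe, 0.29661 mol O.
SiO2: 38.42/60.083 = 0.63945 mol → 0.63945 mol Si, 1.27890 mol O.
Total oxygen = 2.56325 mol. Normalization factor = 4/2.56325 = 1.56052.
Fe per 4 O = 0.29661 × 1.56052 = 0.463.

0.463 Fe apfu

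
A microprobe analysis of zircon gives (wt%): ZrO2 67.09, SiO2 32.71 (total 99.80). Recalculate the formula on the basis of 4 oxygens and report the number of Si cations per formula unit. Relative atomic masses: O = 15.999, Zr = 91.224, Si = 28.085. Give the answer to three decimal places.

ZrO2 (M=123.222): mol = 0.54446; Zr = 0.54446, O = 1.08892.
SiO2 (M=60.083): mol = 0.54441; Si = 0.54441, O = 1.08882.
ΣO = 2.17774; factor = 4/ΣO = 1.83677.
Si apfu = 0.54441 × 1.83677 = 1.000.

1.000 Si apfu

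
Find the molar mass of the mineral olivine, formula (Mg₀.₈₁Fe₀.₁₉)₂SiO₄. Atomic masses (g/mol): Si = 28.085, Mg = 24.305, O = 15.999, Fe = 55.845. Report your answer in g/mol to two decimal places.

Mg: 1.62 × 24.305 = 39.3741
Fe: 0.38 × 55.845 = 21.2211
Si: 1 × 28.085 = 28.0850
O: 4 × 15.999 = 63.9960
Summing the contributions gives the formula mass.

152.68 g/mol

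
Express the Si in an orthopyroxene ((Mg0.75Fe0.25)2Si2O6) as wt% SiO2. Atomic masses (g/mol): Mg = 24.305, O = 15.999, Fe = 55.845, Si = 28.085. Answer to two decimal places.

Molar mass of (Mg0.75Fe0.25)2Si2O6 = 1.50×24.305 + 0.50×55.845 + 2×28.085 + 6×15.999 = 216.544 g/mol.
Each formula unit contains 2 Si, equivalent to 2/1 = 2.0000 mol SiO2.
M(SiO2) = 1×28.085 + 2×15.999 = 60.083 g/mol.
Mass of SiO2 per formula unit = 2.0000 × 60.083 = 120.166 g.
SiO2 wt% = 120.166 / 216.544 × 100 = 55.49%.

55.49 wt%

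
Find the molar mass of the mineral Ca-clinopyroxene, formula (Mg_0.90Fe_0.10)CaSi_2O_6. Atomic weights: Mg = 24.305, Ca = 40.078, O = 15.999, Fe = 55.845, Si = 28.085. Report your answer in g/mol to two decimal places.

The formula mass is the sum 0.90(24.305) + 0.10(55.845) + 1(40.078) + 2(28.085) + 6(15.999).

219.70 g/mol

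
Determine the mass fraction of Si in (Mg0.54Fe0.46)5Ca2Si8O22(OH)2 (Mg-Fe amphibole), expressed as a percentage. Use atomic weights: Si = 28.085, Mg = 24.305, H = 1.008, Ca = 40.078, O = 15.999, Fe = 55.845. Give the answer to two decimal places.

Formula mass = 2.70*24.305 + 2.30*55.845 + 2*40.078 + 8*28.085 + 24*15.999 + 2*1.008 = 884.895 g/mol, of which 224.680 g is Si.
So Si makes up 224.680/884.895 = 0.2539 of the mass, i.e. 25.39%.

25.39 mass %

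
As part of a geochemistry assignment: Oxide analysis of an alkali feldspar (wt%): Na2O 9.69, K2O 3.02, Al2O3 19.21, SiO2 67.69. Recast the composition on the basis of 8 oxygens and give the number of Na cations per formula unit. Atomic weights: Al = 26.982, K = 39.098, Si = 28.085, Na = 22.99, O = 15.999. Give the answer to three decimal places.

0.832 Na apfu

9.69 wt% Na2O ÷ 61.979 g/mol = 0.15634 mol, giving 0.31268 Na and 0.15634 O.
3.02 wt% K2O ÷ 94.195 g/mol = 0.03206 mol, giving 0.06412 K and 0.03206 O.
19.21 wt% Al2O3 ÷ 101.961 g/mol = 0.18841 mol, giving 0.37682 Al and 0.56523 O.
67.69 wt% SiO2 ÷ 60.083 g/mol = 1.12661 mol, giving 1.12661 Si and 2.25322 O.
Oxygen sums to 3.00685; scaling by 8/3.00685 = 2.66059 puts the formula on 8 O.
Na: 0.31268 × 2.66059 = 0.832 atoms per formula unit.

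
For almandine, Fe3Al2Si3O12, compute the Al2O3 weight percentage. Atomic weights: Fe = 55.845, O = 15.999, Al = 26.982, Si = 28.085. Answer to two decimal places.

20.48 wt%

Molar mass of Fe3Al2Si3O12 = 3×55.845 + 2×26.982 + 3×28.085 + 12×15.999 = 497.742 g/mol.
Each formula unit contains 2 Al, equivalent to 2/2 = 1.0000 mol Al2O3.
M(Al2O3) = 2×26.982 + 3×15.999 = 101.961 g/mol.
Mass of Al2O3 per formula unit = 1.0000 × 101.961 = 101.961 g.
Al2O3 wt% = 101.961 / 497.742 × 100 = 20.48%.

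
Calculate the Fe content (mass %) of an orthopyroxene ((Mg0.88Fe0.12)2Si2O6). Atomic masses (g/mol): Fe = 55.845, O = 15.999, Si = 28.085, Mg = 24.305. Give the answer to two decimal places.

M((Mg0.88Fe0.12)2Si2O6) = 208.344 g/mol.
Fe contributes 0.24 × 55.845 = 13.403 g per mole.
13.403/208.344 = 0.0643 → 6.43%.

6.43 mass %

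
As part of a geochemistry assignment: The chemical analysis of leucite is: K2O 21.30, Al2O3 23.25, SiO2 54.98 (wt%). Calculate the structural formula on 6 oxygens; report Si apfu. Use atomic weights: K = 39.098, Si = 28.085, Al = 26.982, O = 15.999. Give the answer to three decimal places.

K2O (M=94.195): mol = 0.22613; K = 0.45226, O = 0.22613.
Al2O3 (M=101.961): mol = 0.22803; Al = 0.45606, O = 0.68409.
SiO2 (M=60.083): mol = 0.91507; Si = 0.91507, O = 1.83014.
ΣO = 2.74036; factor = 6/ΣO = 2.18949.
Si apfu = 0.91507 × 2.18949 = 2.004.

2.004 Si apfu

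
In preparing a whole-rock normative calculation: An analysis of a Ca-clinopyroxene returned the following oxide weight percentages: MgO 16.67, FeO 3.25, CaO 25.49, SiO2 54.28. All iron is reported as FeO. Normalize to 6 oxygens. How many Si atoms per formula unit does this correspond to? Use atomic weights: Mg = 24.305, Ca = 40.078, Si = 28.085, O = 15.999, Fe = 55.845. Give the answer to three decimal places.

1.993 Si apfu

MgO (M=40.304): mol = 0.41361; Mg = 0.41361, O = 0.41361.
FeO (M=71.844): mol = 0.04524; Fe = 0.04524, O = 0.04524.
CaO (M=56.077): mol = 0.45455; Ca = 0.45455, O = 0.45455.
SiO2 (M=60.083): mol = 0.90342; Si = 0.90342, O = 1.80684.
ΣO = 2.72024; factor = 6/ΣO = 2.20569.
Si apfu = 0.90342 × 2.20569 = 1.993.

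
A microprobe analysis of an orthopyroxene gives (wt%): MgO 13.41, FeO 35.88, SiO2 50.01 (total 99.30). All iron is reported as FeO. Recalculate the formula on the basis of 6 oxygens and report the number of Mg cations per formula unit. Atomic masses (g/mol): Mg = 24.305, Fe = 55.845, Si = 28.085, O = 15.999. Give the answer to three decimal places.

0.800 Mg apfu

MgO (M=40.304): mol = 0.33272; Mg = 0.33272, O = 0.33272.
FeO (M=71.844): mol = 0.49942; Fe = 0.49942, O = 0.49942.
SiO2 (M=60.083): mol = 0.83235; Si = 0.83235, O = 1.66470.
ΣO = 2.49684; factor = 6/ΣO = 2.40304.
Mg apfu = 0.33272 × 2.40304 = 0.800.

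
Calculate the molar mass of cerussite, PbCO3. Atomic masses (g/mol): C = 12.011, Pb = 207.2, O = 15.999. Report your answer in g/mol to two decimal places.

267.21 g/mol

The formula mass is the sum 1·207.2 + 1·12.011 + 3·15.999.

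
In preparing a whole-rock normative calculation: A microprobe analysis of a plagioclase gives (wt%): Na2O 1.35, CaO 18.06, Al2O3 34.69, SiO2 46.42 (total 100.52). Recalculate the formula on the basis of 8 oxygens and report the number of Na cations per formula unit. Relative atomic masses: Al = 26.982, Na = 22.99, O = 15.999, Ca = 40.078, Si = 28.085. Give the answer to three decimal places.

Na2O (M=61.979): mol = 0.02178; Na = 0.04356, O = 0.02178.
CaO (M=56.077): mol = 0.32206; Ca = 0.32206, O = 0.32206.
Al2O3 (M=101.961): mol = 0.34023; Al = 0.68046, O = 1.02069.
SiO2 (M=60.083): mol = 0.77260; Si = 0.77260, O = 1.54520.
ΣO = 2.90973; factor = 8/ΣO = 2.74940.
Na apfu = 0.04356 × 2.74940 = 0.120.

0.120 Na apfu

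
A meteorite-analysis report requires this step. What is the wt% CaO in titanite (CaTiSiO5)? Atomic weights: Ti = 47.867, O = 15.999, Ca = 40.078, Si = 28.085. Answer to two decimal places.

28.61 wt%

Formula mass = 196.025 g/mol.
1 Ca → 1.0000 mol CaO per formula unit; M(CaO) = 56.077, so CaO mass = 56.077 g.
56.077/196.025 × 100 = 28.61 wt%.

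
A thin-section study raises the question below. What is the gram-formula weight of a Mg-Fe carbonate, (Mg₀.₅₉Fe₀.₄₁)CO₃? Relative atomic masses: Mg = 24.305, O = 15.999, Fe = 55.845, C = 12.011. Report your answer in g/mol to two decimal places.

97.24 g/mol

The formula mass is the sum 0.59·24.305 + 0.41·55.845 + 1·12.011 + 3·15.999.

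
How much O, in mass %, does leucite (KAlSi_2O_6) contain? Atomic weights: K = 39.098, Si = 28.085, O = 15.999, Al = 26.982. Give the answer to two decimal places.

Formula mass = 1×39.098 + 1×26.982 + 2×28.085 + 6×15.999 = 218.244 g/mol, of which 95.994 g is O.
So O makes up 95.994/218.244 = 0.4398 of the mass, i.e. 43.98%.

43.98 mass %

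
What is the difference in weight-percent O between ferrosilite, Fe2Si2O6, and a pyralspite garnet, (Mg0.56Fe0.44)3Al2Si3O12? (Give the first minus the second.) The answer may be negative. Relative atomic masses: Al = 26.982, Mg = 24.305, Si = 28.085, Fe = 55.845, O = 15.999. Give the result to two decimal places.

-6.79 percentage points

First mineral: 95.994 g O in 263.854 g formula = 36.38 wt% O.
Second mineral: 191.988 g O in 444.755 g formula = 43.17 wt% O.
36.38% − 43.17% gives a difference of -6.79 percentage points.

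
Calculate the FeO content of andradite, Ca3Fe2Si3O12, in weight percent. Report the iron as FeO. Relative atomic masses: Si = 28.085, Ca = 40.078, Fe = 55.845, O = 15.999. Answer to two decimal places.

28.28 wt%

Molar mass of Ca3Fe2Si3O12 = 3×40.078 + 2×55.845 + 3×28.085 + 12×15.999 = 508.167 g/mol.
Each formula unit contains 2 Fe, equivalent to 2/1 = 2.0000 mol FeO.
M(FeO) = 1×55.845 + 1×15.999 = 71.844 g/mol.
Mass of FeO per formula unit = 2.0000 × 71.844 = 143.688 g.
FeO wt% = 143.688 / 508.167 × 100 = 28.28%.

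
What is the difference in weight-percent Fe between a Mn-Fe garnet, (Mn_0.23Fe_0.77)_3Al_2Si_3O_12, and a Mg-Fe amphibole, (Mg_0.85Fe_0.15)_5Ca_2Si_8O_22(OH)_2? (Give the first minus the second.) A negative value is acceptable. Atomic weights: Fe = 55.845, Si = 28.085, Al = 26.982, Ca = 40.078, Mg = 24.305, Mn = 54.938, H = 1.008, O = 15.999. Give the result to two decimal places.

20.94 percentage points

M((Mn_0.23Fe_0.77)_3Al_2Si_3O_12) = 497.116 g/mol, so wt% Fe = 129.002/497.116 × 100 = 25.95%.
M((Mg_0.85Fe_0.15)_5Ca_2Si_8O_22(OH)_2) = 836.008 g/mol, so wt% Fe = 41.884/836.008 × 100 = 5.01%.
25.95 − 5.01 = 20.94 pp.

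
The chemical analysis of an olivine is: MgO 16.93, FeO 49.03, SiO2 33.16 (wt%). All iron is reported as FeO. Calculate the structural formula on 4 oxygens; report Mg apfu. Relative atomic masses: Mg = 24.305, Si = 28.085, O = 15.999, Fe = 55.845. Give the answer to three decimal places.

MgO (M=40.304): mol = 0.42006; Mg = 0.42006, O = 0.42006.
FeO (M=71.844): mol = 0.68245; Fe = 0.68245, O = 0.68245.
SiO2 (M=60.083): mol = 0.55190; Si = 0.55190, O = 1.10380.
ΣO = 2.20631; factor = 4/ΣO = 1.81298.
Mg apfu = 0.42006 × 1.81298 = 0.762.

0.762 Mg apfu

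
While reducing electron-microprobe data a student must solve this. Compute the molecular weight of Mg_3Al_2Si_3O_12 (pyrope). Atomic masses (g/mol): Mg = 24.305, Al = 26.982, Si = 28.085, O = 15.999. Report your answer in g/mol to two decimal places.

The formula mass is the sum 3*24.305 + 2*26.982 + 3*28.085 + 12*15.999.

403.12 g/mol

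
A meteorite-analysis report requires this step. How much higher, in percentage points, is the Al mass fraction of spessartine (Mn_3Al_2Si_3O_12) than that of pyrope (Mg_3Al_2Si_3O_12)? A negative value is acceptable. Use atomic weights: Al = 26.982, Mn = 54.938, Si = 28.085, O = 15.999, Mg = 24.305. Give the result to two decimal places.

-2.49 percentage points

M(Mn_3Al_2Si_3O_12) = 495.021 g/mol, so wt% Al = 53.964/495.021 × 100 = 10.90%.
M(Mg_3Al_2Si_3O_12) = 403.122 g/mol, so wt% Al = 53.964/403.122 × 100 = 13.39%.
10.90 − 13.39 = -2.49 pp.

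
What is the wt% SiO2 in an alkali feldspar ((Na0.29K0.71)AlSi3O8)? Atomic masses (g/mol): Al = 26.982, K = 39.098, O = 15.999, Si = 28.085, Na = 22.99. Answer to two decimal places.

65.87 wt%

M((Na0.29K0.71)AlSi3O8) = 273.656 g/mol; M(SiO2) = 60.083 g/mol.
Moles SiO2 per formula unit = 3 Si ÷ 1 = 3.0000.
SiO2 fraction = (3.0000 × 60.083) / 273.656 = 180.249/273.656 = 0.6587.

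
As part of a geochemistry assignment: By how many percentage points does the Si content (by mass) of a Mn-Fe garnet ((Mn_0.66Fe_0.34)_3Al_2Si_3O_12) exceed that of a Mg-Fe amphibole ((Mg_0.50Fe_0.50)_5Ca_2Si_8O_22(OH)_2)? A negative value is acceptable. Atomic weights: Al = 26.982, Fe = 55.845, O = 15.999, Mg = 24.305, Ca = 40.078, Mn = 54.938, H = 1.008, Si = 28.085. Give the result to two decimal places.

-8.22 percentage points

First mineral: 84.255 g Si in 495.946 g formula = 16.99 wt% Si.
Second mineral: 224.680 g Si in 891.203 g formula = 25.21 wt% Si.
16.99% − 25.21% gives a difference of -8.22 percentage points.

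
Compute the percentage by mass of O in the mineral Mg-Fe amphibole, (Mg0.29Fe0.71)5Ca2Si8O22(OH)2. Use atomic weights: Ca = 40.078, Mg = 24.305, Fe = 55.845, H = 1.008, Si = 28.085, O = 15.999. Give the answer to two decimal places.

41.54 wt%

M((Mg0.29Fe0.71)5Ca2Si8O22(OH)2) = 924.320 g/mol.
O contributes 24 × 15.999 = 383.976 g per mole.
383.976/924.320 = 0.4154 → 41.54%.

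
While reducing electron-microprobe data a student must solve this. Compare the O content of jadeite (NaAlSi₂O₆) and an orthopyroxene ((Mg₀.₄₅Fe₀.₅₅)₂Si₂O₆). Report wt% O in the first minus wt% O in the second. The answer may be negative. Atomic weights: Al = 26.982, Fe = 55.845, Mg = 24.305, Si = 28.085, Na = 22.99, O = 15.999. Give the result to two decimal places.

O in NaAlSi₂O₆: molar mass 202.136 g/mol; 6×15.999 = 95.994 g → 47.49 wt%.
O in (Mg₀.₄₅Fe₀.₅₅)₂Si₂O₆: molar mass 235.468 g/mol; 6×15.999 = 95.994 g → 40.77 wt%.
Difference = 47.49 − 40.77 = 6.72 percentage points.

6.72 percentage points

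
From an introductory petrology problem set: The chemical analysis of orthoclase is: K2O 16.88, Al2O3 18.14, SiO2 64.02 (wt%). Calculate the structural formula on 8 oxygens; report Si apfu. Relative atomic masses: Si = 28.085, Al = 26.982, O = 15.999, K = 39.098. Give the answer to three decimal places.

16.88 wt% K2O ÷ 94.195 g/mol = 0.17920 mol, giving 0.35840 K and 0.17920 O.
18.14 wt% Al2O3 ÷ 101.961 g/mol = 0.17791 mol, giving 0.35582 Al and 0.53373 O.
64.02 wt% SiO2 ÷ 60.083 g/mol = 1.06553 mol, giving 1.06553 Si and 2.13106 O.
Oxygen sums to 2.84399; scaling by 8/2.84399 = 2.81295 puts the formula on 8 O.
Si: 1.06553 × 2.81295 = 2.997 atoms per formula unit.

2.997 Si apfu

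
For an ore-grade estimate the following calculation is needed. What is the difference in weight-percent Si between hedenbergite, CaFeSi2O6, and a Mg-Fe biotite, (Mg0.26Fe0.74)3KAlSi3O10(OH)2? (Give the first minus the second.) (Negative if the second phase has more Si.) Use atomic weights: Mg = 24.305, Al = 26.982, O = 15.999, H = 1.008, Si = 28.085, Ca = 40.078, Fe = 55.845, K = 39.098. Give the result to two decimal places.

5.35 percentage points

Si in CaFeSi2O6: molar mass 248.087 g/mol; 2×28.085 = 56.170 g → 22.64 wt%.
Si in (Mg0.26Fe0.74)3KAlSi3O10(OH)2: molar mass 487.273 g/mol; 3×28.085 = 84.255 g → 17.29 wt%.
Difference = 22.64 − 17.29 = 5.35 percentage points.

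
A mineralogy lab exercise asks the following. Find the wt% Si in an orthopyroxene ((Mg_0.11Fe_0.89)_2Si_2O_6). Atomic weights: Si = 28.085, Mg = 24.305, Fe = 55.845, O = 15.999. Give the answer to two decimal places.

21.86 mass %

Formula mass = 0.22·24.305 + 1.78·55.845 + 2·28.085 + 6·15.999 = 256.915 g/mol, of which 56.170 g is Si.
So Si makes up 56.170/256.915 = 0.2186 of the mass, i.e. 21.86%.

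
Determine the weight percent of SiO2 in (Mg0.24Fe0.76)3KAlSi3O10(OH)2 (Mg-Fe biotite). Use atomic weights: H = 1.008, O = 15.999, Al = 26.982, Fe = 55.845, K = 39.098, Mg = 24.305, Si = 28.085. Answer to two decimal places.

Formula mass = 489.165 g/mol.
3 Si → 3.0000 mol SiO2 per formula unit; M(SiO2) = 60.083, so SiO2 mass = 180.249 g.
180.249/489.165 × 100 = 36.85 wt%.

36.85 wt%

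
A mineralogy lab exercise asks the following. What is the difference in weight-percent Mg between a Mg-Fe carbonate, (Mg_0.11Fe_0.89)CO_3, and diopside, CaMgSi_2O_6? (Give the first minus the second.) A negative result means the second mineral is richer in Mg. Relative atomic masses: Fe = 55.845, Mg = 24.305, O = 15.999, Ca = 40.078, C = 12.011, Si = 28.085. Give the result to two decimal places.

-8.84 percentage points

Mg in (Mg_0.11Fe_0.89)CO_3: molar mass 112.384 g/mol; 0.11×24.305 = 2.674 g → 2.38 wt%.
Mg in CaMgSi_2O_6: molar mass 216.547 g/mol; 1×24.305 = 24.305 g → 11.22 wt%.
Difference = 2.38 − 11.22 = -8.84 percentage points.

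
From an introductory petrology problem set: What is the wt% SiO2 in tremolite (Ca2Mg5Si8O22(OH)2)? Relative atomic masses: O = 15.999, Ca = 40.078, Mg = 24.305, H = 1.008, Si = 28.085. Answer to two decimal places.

59.17 wt%

M(Ca2Mg5Si8O22(OH)2) = 812.353 g/mol; M(SiO2) = 60.083 g/mol.
Moles SiO2 per formula unit = 8 Si ÷ 1 = 8.0000.
SiO2 fraction = (8.0000 × 60.083) / 812.353 = 480.664/812.353 = 0.5917.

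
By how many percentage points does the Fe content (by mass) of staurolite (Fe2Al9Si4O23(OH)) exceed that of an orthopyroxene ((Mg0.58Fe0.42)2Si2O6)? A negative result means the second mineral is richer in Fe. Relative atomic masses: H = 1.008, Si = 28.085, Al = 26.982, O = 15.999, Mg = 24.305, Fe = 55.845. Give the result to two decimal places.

-7.53 percentage points

Fe in Fe2Al9Si4O23(OH): molar mass 851.852 g/mol; 2×55.845 = 111.690 g → 13.11 wt%.
Fe in (Mg0.58Fe0.42)2Si2O6: molar mass 227.268 g/mol; 0.84×55.845 = 46.910 g → 20.64 wt%.
Difference = 13.11 − 20.64 = -7.53 percentage points.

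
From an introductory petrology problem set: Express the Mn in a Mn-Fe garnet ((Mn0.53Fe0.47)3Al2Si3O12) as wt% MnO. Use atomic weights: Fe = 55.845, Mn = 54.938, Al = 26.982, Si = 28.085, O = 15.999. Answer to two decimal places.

22.73 wt%

Formula mass = 496.300 g/mol.
1.59 Mn → 1.5900 mol MnO per formula unit; M(MnO) = 70.937, so MnO mass = 112.790 g.
112.790/496.300 × 100 = 22.73 wt%.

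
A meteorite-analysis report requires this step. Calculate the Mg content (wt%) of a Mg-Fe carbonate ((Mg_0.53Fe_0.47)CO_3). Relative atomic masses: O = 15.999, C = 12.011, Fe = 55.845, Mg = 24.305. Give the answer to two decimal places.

12.99 wt%

Formula mass = 0.53×24.305 + 0.47×55.845 + 1×12.011 + 3×15.999 = 99.137 g/mol, of which 12.882 g is Mg.
So Mg makes up 12.882/99.137 = 0.1299 of the mass, i.e. 12.99%.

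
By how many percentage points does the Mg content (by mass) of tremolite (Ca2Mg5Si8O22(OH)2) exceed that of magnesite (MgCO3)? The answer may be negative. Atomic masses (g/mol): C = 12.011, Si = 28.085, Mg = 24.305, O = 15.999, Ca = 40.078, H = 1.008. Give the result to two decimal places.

-13.87 percentage points

First mineral: 121.525 g Mg in 812.353 g formula = 14.96 wt% Mg.
Second mineral: 24.305 g Mg in 84.313 g formula = 28.83 wt% Mg.
14.96% − 28.83% gives a difference of -13.87 percentage points.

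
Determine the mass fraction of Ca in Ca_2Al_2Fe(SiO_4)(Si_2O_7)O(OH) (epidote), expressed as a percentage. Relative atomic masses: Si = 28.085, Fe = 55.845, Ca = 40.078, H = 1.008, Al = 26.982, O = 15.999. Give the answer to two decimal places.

16.59 mass %

Formula mass = 2×40.078 + 2×26.982 + 1×55.845 + 3×28.085 + 13×15.999 + 1×1.008 = 483.215 g/mol, of which 80.156 g is Ca.
So Ca makes up 80.156/483.215 = 0.1659 of the mass, i.e. 16.59%.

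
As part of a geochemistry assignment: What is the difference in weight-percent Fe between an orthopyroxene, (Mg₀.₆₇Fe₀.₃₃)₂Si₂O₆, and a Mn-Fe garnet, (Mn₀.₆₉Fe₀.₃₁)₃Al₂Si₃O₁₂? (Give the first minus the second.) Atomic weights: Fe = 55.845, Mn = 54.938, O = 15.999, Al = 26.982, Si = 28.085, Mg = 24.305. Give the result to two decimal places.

6.16 percentage points

M((Mg₀.₆₇Fe₀.₃₃)₂Si₂O₆) = 221.590 g/mol, so wt% Fe = 36.858/221.590 × 100 = 16.63%.
M((Mn₀.₆₉Fe₀.₃₁)₃Al₂Si₃O₁₂) = 495.865 g/mol, so wt% Fe = 51.936/495.865 × 100 = 10.47%.
16.63 − 10.47 = 6.16 pp.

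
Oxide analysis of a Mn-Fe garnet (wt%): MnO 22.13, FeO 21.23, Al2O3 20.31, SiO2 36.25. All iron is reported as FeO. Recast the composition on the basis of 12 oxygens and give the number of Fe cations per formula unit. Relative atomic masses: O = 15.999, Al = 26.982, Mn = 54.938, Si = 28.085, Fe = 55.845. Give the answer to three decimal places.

22.13 wt% MnO ÷ 70.937 g/mol = 0.31197 mol, giving 0.31197 Mn and 0.31197 O.
21.23 wt% FeO ÷ 71.844 g/mol = 0.29550 mol, giving 0.29550 Fe and 0.29550 O.
20.31 wt% Al2O3 ÷ 101.961 g/mol = 0.19919 mol, giving 0.39838 Al and 0.59757 O.
36.25 wt% SiO2 ÷ 60.083 g/mol = 0.60333 mol, giving 0.60333 Si and 1.20666 O.
Oxygen sums to 2.41170; scaling by 12/2.41170 = 4.97574 puts the formula on 12 O.
Fe: 0.29550 × 4.97574 = 1.470 atoms per formula unit.

1.470 Fe apfu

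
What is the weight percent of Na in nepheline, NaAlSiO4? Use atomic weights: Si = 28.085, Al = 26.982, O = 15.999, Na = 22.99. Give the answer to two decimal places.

16.18 wt%

M(NaAlSiO4) = 142.053 g/mol.
Na contributes 1 × 22.99 = 22.990 g per mole.
22.990/142.053 = 0.1618 → 16.18%.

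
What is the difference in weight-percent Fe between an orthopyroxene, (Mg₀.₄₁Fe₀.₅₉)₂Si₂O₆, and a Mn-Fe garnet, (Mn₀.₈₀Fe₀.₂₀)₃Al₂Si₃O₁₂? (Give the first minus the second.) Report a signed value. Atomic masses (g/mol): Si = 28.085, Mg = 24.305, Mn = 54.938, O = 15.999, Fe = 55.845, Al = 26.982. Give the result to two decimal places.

20.93 percentage points

First mineral: 65.897 g Fe in 237.991 g formula = 27.69 wt% Fe.
Second mineral: 33.507 g Fe in 495.565 g formula = 6.76 wt% Fe.
27.69% − 6.76% gives a difference of 20.93 percentage points.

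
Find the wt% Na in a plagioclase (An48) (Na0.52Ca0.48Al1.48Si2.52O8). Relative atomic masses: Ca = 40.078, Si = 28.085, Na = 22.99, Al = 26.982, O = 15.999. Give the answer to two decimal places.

4.43 weight percent

Formula mass = 0.52·22.99 + 0.48·40.078 + 1.48·26.982 + 2.52·28.085 + 8·15.999 = 269.892 g/mol, of which 11.955 g is Na.
So Na makes up 11.955/269.892 = 0.0443 of the mass, i.e. 4.43%.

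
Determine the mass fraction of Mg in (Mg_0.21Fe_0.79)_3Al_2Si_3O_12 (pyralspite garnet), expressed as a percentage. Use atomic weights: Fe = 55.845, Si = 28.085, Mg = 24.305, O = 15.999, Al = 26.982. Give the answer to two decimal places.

Formula mass = 0.63*24.305 + 2.37*55.845 + 2*26.982 + 3*28.085 + 12*15.999 = 477.872 g/mol, of which 15.312 g is Mg.
So Mg makes up 15.312/477.872 = 0.0320 of the mass, i.e. 3.20%.

3.20 mass %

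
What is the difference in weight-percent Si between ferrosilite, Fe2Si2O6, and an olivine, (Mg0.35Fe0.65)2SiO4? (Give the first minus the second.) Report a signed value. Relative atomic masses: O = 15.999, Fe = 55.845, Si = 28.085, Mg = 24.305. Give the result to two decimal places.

First mineral: 56.170 g Si in 263.854 g formula = 21.29 wt% Si.
Second mineral: 28.085 g Si in 181.693 g formula = 15.46 wt% Si.
21.29% − 15.46% gives a difference of 5.83 percentage points.

5.83 percentage points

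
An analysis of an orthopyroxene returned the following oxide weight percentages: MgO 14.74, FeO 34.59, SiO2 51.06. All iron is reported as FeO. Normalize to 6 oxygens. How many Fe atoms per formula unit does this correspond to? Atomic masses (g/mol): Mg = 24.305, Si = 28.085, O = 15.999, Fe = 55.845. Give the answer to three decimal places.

MgO (M=40.304): mol = 0.36572; Mg = 0.36572, O = 0.36572.
FeO (M=71.844): mol = 0.48146; Fe = 0.48146, O = 0.48146.
SiO2 (M=60.083): mol = 0.84982; Si = 0.84982, O = 1.69964.
ΣO = 2.54682; factor = 6/ΣO = 2.35588.
Fe apfu = 0.48146 × 2.35588 = 1.134.

1.134 Fe apfu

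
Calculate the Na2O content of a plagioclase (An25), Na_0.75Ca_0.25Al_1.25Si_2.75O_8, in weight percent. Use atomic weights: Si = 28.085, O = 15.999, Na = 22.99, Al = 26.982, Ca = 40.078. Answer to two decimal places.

8.73 wt%

Formula mass = 266.215 g/mol.
0.75 Na → 0.3750 mol Na2O per formula unit; M(Na2O) = 61.979, so Na2O mass = 23.242 g.
23.242/266.215 × 100 = 8.73 wt%.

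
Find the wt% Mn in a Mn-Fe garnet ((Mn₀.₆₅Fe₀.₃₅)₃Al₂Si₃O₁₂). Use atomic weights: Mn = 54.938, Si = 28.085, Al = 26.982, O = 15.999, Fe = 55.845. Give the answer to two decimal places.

M((Mn₀.₆₅Fe₀.₃₅)₃Al₂Si₃O₁₂) = 495.973 g/mol.
Mn contributes 1.95 × 54.938 = 107.129 g per mole.
107.129/495.973 = 0.2160 → 21.60%.

21.60 weight percent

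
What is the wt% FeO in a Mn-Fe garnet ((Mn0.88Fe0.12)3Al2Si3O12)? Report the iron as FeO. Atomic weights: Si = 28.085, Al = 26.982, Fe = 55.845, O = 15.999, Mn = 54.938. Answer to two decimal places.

Formula mass = 495.348 g/mol.
0.36 Fe → 0.3600 mol FeO per formula unit; M(FeO) = 71.844, so FeO mass = 25.864 g.
25.864/495.348 × 100 = 5.22 wt%.

5.22 wt%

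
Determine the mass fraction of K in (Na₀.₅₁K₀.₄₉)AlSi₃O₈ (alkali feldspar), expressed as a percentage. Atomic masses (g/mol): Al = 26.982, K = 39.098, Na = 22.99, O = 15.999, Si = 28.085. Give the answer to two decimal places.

Molar mass of (Na₀.₅₁K₀.₄₉)AlSi₃O₈: 0.51*22.99 + 0.49*39.098 + 1*26.982 + 3*28.085 + 8*15.999 = 270.112 g/mol.
Mass of K per formula unit: 0.49 × 39.098 = 19.158 g.
Weight fraction K = 19.158 / 270.112 = 0.0709.

7.09 mass %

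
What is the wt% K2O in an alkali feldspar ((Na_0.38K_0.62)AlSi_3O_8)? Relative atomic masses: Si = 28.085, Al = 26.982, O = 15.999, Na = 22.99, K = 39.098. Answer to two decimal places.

10.73 wt%

Formula mass = 272.206 g/mol.
0.62 K → 0.3100 mol K2O per formula unit; M(K2O) = 94.195, so K2O mass = 29.200 g.
29.200/272.206 × 100 = 10.73 wt%.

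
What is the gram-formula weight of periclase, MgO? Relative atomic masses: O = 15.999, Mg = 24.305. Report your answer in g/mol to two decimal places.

Mg: 1 × 24.305 = 24.3050
O: 1 × 15.999 = 15.9990
Summing the contributions gives the formula mass.

40.30 g/mol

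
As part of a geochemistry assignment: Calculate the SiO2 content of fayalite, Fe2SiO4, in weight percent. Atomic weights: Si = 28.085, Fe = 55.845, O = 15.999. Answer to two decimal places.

Formula mass = 203.771 g/mol.
1 Si → 1.0000 mol SiO2 per formula unit; M(SiO2) = 60.083, so SiO2 mass = 60.083 g.
60.083/203.771 × 100 = 29.49 wt%.

29.49 wt%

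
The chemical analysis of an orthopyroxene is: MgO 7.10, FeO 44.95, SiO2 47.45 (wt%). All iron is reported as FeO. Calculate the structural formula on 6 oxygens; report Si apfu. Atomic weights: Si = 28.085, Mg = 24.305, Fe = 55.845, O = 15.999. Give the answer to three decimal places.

MgO (M=40.304): mol = 0.17616; Mg = 0.17616, O = 0.17616.
FeO (M=71.844): mol = 0.62566; Fe = 0.62566, O = 0.62566.
SiO2 (M=60.083): mol = 0.78974; Si = 0.78974, O = 1.57948.
ΣO = 2.38130; factor = 6/ΣO = 2.51963.
Si apfu = 0.78974 × 2.51963 = 1.990.

1.990 Si apfu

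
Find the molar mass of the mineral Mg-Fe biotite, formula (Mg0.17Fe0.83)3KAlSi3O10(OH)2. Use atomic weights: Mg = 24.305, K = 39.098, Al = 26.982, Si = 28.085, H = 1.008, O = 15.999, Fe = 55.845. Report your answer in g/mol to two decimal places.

495.79 g/mol

The formula mass is the sum 0.51·24.305 + 2.49·55.845 + 1·39.098 + 1·26.982 + 3·28.085 + 12·15.999 + 2·1.008.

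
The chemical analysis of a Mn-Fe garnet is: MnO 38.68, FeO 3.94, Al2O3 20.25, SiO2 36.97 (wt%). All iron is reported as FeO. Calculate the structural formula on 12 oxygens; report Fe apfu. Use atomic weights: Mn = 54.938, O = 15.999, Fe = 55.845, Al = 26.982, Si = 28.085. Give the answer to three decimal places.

38.68 wt% MnO ÷ 70.937 g/mol = 0.54527 mol, giving 0.54527 Mn and 0.54527 O.
3.94 wt% FeO ÷ 71.844 g/mol = 0.05484 mol, giving 0.05484 Fe and 0.05484 O.
20.25 wt% Al2O3 ÷ 101.961 g/mol = 0.19861 mol, giving 0.39722 Al and 0.59583 O.
36.97 wt% SiO2 ÷ 60.083 g/mol = 0.61532 mol, giving 0.61532 Si and 1.23064 O.
Oxygen sums to 2.42658; scaling by 12/2.42658 = 4.94523 puts the formula on 12 O.
Fe: 0.05484 × 4.94523 = 0.271 atoms per formula unit.

0.271 Fe apfu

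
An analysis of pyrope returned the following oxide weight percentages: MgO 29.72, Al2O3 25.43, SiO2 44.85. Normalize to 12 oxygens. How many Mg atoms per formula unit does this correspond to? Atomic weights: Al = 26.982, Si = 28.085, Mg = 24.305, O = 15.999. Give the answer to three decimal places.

2.971 Mg apfu

MgO (M=40.304): mol = 0.73740; Mg = 0.73740, O = 0.73740.
Al2O3 (M=101.961): mol = 0.24941; Al = 0.49882, O = 0.74823.
SiO2 (M=60.083): mol = 0.74647; Si = 0.74647, O = 1.49294.
ΣO = 2.97857; factor = 12/ΣO = 4.02878.
Mg apfu = 0.73740 × 4.02878 = 2.971.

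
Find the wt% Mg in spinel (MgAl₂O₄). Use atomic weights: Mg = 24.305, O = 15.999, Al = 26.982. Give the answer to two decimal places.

17.08 mass %

Molar mass of MgAl₂O₄: 1×24.305 + 2×26.982 + 4×15.999 = 142.265 g/mol.
Mass of Mg per formula unit: 1 × 24.305 = 24.305 g.
Weight fraction Mg = 24.305 / 142.265 = 0.1708.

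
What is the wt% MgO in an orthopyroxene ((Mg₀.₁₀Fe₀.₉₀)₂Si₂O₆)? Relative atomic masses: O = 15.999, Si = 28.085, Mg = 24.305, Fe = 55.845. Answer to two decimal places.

3.13 wt%

M((Mg₀.₁₀Fe₀.₉₀)₂Si₂O₆) = 257.546 g/mol; M(MgO) = 40.304 g/mol.
Moles MgO per formula unit = 0.20 Mg ÷ 1 = 0.2000.
MgO fraction = (0.2000 × 40.304) / 257.546 = 8.061/257.546 = 0.0313.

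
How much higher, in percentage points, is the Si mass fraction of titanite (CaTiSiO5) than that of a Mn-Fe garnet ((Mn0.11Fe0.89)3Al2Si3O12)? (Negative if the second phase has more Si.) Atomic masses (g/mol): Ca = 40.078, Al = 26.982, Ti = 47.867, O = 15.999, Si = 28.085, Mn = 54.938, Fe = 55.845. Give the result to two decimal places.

M(CaTiSiO5) = 196.025 g/mol, so wt% Si = 28.085/196.025 × 100 = 14.33%.
M((Mn0.11Fe0.89)3Al2Si3O12) = 497.443 g/mol, so wt% Si = 84.255/497.443 × 100 = 16.94%.
14.33 − 16.94 = -2.61 pp.

-2.61 percentage points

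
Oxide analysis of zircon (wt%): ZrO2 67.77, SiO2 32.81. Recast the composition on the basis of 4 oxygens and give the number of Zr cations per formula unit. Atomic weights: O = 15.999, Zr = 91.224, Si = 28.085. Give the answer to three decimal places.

67.77 wt% ZrO2 ÷ 123.222 g/mol = 0.54998 mol, giving 0.54998 Zr and 1.09996 O.
32.81 wt% SiO2 ÷ 60.083 g/mol = 0.54608 mol, giving 0.54608 Si and 1.09216 O.
Oxygen sums to 2.19212; scaling by 4/2.19212 = 1.82472 puts the formula on 4 O.
Zr: 0.54998 × 1.82472 = 1.004 atoms per formula unit.

1.004 Zr apfu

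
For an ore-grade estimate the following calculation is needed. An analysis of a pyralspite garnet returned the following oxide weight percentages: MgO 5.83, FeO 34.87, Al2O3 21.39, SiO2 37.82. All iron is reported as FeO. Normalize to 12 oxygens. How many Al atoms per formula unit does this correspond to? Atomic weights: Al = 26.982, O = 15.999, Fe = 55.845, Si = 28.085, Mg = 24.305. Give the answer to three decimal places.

MgO (M=40.304): mol = 0.14465; Mg = 0.14465, O = 0.14465.
FeO (M=71.844): mol = 0.48536; Fe = 0.48536, O = 0.48536.
Al2O3 (M=101.961): mol = 0.20979; Al = 0.41958, O = 0.62937.
SiO2 (M=60.083): mol = 0.62946; Si = 0.62946, O = 1.25892.
ΣO = 2.51830; factor = 12/ΣO = 4.76512.
Al apfu = 0.41958 × 4.76512 = 1.999.

1.999 Al apfu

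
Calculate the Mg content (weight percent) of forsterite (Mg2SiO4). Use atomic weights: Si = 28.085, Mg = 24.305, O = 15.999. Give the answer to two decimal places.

34.55 weight percent

Formula mass = 2*24.305 + 1*28.085 + 4*15.999 = 140.691 g/mol, of which 48.610 g is Mg.
So Mg makes up 48.610/140.691 = 0.3455 of the mass, i.e. 34.55%.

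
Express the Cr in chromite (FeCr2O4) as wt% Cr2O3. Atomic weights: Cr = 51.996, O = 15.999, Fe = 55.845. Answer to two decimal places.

67.90 wt%

Formula mass = 223.833 g/mol.
2 Cr → 1.0000 mol Cr2O3 per formula unit; M(Cr2O3) = 151.989, so Cr2O3 mass = 151.989 g.
151.989/223.833 × 100 = 67.90 wt%.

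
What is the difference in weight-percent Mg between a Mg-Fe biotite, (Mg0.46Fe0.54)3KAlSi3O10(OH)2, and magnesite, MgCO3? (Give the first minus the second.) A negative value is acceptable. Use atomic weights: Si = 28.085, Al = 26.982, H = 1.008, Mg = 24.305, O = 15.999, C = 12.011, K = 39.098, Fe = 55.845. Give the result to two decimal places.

-21.67 percentage points

M((Mg0.46Fe0.54)3KAlSi3O10(OH)2) = 468.349 g/mol, so wt% Mg = 33.541/468.349 × 100 = 7.16%.
M(MgCO3) = 84.313 g/mol, so wt% Mg = 24.305/84.313 × 100 = 28.83%.
7.16 − 28.83 = -21.67 pp.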